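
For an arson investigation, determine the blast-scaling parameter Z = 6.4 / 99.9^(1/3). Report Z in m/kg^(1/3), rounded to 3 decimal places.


Scaled distance calculation:
W^(1/3) = 99.9^(1/3) = 4.640041
Z = R / W^(1/3) = 6.4 / 4.640041
Z = 1.379 m/kg^(1/3)

1.379


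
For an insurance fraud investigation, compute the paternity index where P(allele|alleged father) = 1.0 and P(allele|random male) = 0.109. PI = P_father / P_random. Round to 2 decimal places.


Paternity Index calculation:
PI = P(allele|father) / P(allele|random)
PI = 1.0 / 0.109
PI = 9.17

9.17


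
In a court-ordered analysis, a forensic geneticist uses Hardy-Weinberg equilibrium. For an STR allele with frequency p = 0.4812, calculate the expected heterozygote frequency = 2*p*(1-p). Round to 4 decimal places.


Hardy-Weinberg heterozygote frequency:
q = 1 - p = 1 - 0.4812 = 0.5188
2pq = 2 * 0.4812 * 0.5188 = 0.4993

0.4993


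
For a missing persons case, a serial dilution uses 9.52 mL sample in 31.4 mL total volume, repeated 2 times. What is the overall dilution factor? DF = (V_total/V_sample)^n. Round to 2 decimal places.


Dilution factor calculation:
Single dilution = V_total / V_sample = 31.4 / 9.52 ≈ 3.298319
Number of dilutions = 2
Total DF = (31.4 / 9.52)^2 (full precision, rounded at the end) = 10.88

10.88


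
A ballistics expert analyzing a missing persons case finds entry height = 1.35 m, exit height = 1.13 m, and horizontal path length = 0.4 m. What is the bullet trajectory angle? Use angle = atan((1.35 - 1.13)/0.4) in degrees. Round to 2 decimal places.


Bullet trajectory angle:
Height difference = 1.35 - 1.13 = 0.22 m
angle = atan(0.22 / 0.4)
angle = atan(0.55)
angle = 28.81 degrees

28.81


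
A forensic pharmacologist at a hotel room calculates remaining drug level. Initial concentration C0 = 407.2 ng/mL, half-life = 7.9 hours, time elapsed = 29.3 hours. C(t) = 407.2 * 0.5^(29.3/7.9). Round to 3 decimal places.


Drug concentration decay:
Number of half-lives = t / t_half = 29.3 / 7.9 = 3.708861
Decay factor = 0.5^3.708861 = 0.07647537
C(t) = 407.2 * 0.07647537 = 31.141 ng/mL

31.141


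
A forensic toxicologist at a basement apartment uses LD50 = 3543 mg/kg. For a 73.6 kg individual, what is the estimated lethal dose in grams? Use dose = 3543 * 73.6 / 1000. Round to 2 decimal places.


Lethal dose calculation:
Lethal dose = LD50 * body_weight / 1000
= 3543 * 73.6 / 1000
= 260764.8 / 1000
= 260.76 g

260.76


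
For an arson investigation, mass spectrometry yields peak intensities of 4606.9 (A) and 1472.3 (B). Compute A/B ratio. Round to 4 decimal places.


Spectral peak ratio:
Peak A = 4606.9 counts
Peak B = 1472.3 counts
Ratio = 4606.9 / 1472.3 = 3.1290

3.1290


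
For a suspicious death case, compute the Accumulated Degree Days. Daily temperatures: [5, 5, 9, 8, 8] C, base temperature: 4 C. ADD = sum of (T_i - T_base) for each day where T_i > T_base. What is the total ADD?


Computing ADD day by day:
Day 1: max(0, 5 - 4) = 1
Day 2: max(0, 5 - 4) = 1
Day 3: max(0, 9 - 4) = 5
Day 4: max(0, 8 - 4) = 4
Day 5: max(0, 8 - 4) = 4
Total ADD = 15

15


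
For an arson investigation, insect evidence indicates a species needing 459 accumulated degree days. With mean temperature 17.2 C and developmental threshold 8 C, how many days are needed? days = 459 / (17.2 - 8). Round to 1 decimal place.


Insect development time:
Effective temperature = avg_temp - T_base = 17.2 - 8 = 9.2 C
Days = ADD / effective_temp = 459 / 9.2 = 49.9 days

49.9


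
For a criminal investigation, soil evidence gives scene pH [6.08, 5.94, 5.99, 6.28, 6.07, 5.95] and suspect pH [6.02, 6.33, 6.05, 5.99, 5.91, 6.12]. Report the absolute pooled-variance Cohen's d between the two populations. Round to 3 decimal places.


Pooled-variance Cohen's d for soil pH comparison:
Scene mean = 36.31 / 6 = 6.051667
Suspect mean = 36.42 / 6 = 6.07
Scene sample variance s_s^2 = 0.015977
Suspect sample variance s_c^2 = 0.021
Pooled variance = ((n_s-1)*s_s^2 + (n_c-1)*s_c^2) / (n_s + n_c - 2) = 0.018488
Pooled SD = sqrt(0.018488) = 0.135971
Mean difference = -0.018333
|d| = |-0.018333| / 0.135971 = 0.135

0.135


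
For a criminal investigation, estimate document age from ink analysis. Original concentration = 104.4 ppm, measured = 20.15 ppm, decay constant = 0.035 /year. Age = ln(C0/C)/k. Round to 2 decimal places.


Document age estimation:
C0/C = 104.4 / 20.15 = 5.181141
ln(C0/C) = 1.645025
t = 1.645025 / 0.035 = 47.00 years

47.00


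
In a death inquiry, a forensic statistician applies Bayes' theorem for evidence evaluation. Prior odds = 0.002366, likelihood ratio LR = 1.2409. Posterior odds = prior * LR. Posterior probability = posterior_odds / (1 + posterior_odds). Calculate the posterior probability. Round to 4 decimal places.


Bayesian evidence evaluation:
Posterior odds = prior_odds * LR = 0.002366 * 1.2409 = 0.002935969
Posterior probability = posterior_odds / (1 + posterior_odds)
= 0.002935969 / (1 + 0.002935969)
= 0.002935969 / 1.002935969
= 0.0029

0.0029


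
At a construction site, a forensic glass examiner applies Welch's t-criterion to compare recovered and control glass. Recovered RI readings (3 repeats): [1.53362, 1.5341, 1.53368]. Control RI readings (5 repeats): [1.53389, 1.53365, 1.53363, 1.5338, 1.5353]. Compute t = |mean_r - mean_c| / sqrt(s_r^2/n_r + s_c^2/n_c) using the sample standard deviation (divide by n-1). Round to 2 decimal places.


Welch's t-criterion for glass RI comparison:
Recovered mean = sum / n_r = 4.6014 / 3 = 1.5338
Control mean = sum / n_c = 7.67027 / 5 = 1.534054
Recovered sample variance s_r^2 = 6.84e-08
Control sample variance s_c^2 = 4.9673e-07
Welch SE (unpooled) = sqrt(s_r^2/n_r + s_c^2/n_c) = sqrt(2.28e-08 + 9.9346e-08) = sqrt(1.22146e-07) = 0.000349494
|mean_r - mean_c| = 0.000254
t = 0.000254 / 0.000349494 = 0.73

0.73


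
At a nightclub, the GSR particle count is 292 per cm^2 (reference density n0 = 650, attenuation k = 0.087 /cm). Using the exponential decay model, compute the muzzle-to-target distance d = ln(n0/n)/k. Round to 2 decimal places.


GSR distance calculation:
n0/n = 650 / 292 = 2.226027
ln(n0/n) = 0.800218
d = 0.800218 / 0.087 = 9.20 cm

9.20


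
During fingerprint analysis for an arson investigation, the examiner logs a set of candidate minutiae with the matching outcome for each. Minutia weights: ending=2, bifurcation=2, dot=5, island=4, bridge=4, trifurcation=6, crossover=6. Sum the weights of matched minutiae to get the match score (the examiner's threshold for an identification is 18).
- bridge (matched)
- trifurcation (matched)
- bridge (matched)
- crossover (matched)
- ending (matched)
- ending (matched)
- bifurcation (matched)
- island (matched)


Weighted minutiae match score:
  bridge: matched, +4 (running total 4)
  trifurcation: matched, +6 (running total 10)
  bridge: matched, +4 (running total 14)
  crossover: matched, +6 (running total 20)
  ending: matched, +2 (running total 22)
  ending: matched, +2 (running total 24)
  bifurcation: matched, +2 (running total 26)
  island: matched, +4 (running total 30)
Total score = 30
Threshold = 18; verdict = identification

30


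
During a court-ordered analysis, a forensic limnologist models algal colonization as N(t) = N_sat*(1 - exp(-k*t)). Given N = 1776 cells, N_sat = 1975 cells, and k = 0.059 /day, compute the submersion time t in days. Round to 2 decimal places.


PMSI from diatom colonization curve:
N / N_sat = 1776 / 1975 = 0.899241
1 - N/N_sat = 0.100759
ln(1 - N/N_sat) = -2.295024
t = -ln(1 - N/N_sat) / k = -(-2.295024) / 0.059 = 38.90 days

38.90


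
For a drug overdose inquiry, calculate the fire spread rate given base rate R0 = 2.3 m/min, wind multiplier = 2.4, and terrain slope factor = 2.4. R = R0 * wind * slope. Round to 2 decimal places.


Fire spread rate calculation:
R = R0 * wind_factor * slope_factor
= 2.3 * 2.4 * 2.4
= 5.52 * 2.4
= 13.25 m/min

13.25


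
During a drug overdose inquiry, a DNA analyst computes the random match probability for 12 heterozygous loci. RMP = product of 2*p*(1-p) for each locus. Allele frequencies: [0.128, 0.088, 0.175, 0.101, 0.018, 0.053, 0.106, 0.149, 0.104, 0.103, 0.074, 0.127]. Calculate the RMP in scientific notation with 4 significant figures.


Computing RMP for 12 loci:
Locus 1: 2 * 0.128 * 0.872 = 0.223232
Locus 2: 2 * 0.088 * 0.912 = 0.160512
Locus 3: 2 * 0.175 * 0.825 = 0.28875
Locus 4: 2 * 0.101 * 0.899 = 0.181598
Locus 5: 2 * 0.018 * 0.982 = 0.035352
Locus 6: 2 * 0.053 * 0.947 = 0.100382
Locus 7: 2 * 0.106 * 0.894 = 0.189528
Locus 8: 2 * 0.149 * 0.851 = 0.253598
Locus 9: 2 * 0.104 * 0.896 = 0.186368
Locus 10: 2 * 0.103 * 0.897 = 0.184782
Locus 11: 2 * 0.074 * 0.926 = 0.137048
Locus 12: 2 * 0.127 * 0.873 = 0.221742
RMP = 3.354e-10

3.354e-10


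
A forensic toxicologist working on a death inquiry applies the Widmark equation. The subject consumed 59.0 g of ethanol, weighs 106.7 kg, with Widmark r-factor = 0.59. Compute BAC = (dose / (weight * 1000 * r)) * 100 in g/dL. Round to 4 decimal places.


Applying the Widmark formula:
BAC = (dose_g / (body_wt * 1000 * r)) * 100
Denominator = 106.7 * 1000 * 0.59 = 62953
BAC = (59.0 / 62953) * 100
BAC = 0.0937 g/dL

0.0937


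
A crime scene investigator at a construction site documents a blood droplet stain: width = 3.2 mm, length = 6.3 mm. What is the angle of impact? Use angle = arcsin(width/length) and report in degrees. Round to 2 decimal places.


Blood spatter impact angle calculation:
width / length = 3.2 / 6.3 = 0.507937
angle = arcsin(0.507937)
angle = 30.53 degrees

30.53


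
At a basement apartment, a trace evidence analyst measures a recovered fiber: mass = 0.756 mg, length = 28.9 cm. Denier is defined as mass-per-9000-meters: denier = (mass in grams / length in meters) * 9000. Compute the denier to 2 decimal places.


Denier calculation:
Mass in grams = 0.756 mg / 1000 = 0.000756 g
Length in meters = 28.9 cm / 100 = 0.289 m
Linear density = mass / length = 0.000756 / 0.289 = 0.00261592 g/m
Denier = (g/m) * 9000 = 0.00261592 * 9000 = 23.54

23.54


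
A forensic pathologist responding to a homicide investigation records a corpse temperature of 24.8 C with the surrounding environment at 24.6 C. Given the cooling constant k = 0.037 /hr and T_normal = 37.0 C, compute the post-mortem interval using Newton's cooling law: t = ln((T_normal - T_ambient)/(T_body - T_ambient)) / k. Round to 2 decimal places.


Using Newton's law of cooling:
t = ln((T_normal - T_ambient) / (T_body - T_ambient)) / k
T_normal - T_ambient = 12.4
T_body - T_ambient = 0.2
Ratio = 62
ln(ratio) = 4.127134
t = 4.127134 / 0.037 = 111.54 hours

111.54


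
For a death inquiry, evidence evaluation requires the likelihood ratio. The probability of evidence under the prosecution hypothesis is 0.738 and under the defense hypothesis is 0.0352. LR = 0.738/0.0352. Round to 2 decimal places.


Likelihood ratio calculation:
LR = P(E|Hp) / P(E|Hd)
LR = 0.738 / 0.0352
LR = 20.97

20.97


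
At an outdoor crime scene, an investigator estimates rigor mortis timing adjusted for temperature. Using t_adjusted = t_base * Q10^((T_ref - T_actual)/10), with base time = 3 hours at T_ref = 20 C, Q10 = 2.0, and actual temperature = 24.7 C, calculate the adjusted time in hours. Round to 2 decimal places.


Rigor mortis time adjustment:
Exponent = (T_ref - T_actual) / 10 = (20 - 24.7) / 10 = -0.47
Q10 factor = 2.0^-0.47 = 0.72196
t_adjusted = 3 * 0.72196 = 2.17 hours

2.17


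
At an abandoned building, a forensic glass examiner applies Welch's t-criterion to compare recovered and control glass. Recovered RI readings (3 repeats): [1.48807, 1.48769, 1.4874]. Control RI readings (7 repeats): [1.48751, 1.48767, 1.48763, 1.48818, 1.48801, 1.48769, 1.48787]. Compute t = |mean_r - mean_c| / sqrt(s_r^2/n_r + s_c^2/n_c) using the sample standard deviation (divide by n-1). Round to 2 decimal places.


Welch's t-criterion for glass RI comparison:
Recovered mean = sum / n_r = 4.46316 / 3 = 1.48772
Control mean = sum / n_c = 10.41456 / 7 = 1.4877943
Recovered sample variance s_r^2 = 1.129e-07
Control sample variance s_c^2 = 5.58619e-08
Welch SE (unpooled) = sqrt(s_r^2/n_r + s_c^2/n_c) = sqrt(3.76333e-08 + 7.98027e-09) = sqrt(4.56136e-08) = 0.000213573
|mean_r - mean_c| = 7.42857e-05
t = 7.42857e-05 / 0.000213573 = 0.35

0.35


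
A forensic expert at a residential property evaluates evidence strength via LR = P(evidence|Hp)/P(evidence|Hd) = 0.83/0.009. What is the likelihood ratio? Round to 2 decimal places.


Likelihood ratio calculation:
LR = P(E|Hp) / P(E|Hd)
LR = 0.83 / 0.009
LR = 92.22

92.22


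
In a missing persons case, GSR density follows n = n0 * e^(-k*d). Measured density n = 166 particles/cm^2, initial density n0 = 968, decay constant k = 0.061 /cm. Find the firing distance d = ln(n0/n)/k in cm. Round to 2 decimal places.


GSR distance calculation:
n0/n = 968 / 166 = 5.831325
ln(n0/n) = 1.763244
d = 1.763244 / 0.061 = 28.91 cm

28.91


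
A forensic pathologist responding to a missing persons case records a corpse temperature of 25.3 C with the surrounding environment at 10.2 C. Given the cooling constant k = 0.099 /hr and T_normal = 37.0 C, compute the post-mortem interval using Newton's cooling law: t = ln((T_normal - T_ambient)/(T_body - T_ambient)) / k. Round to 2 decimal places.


Using Newton's law of cooling:
t = ln((T_normal - T_ambient) / (T_body - T_ambient)) / k
T_normal - T_ambient = 26.8
T_body - T_ambient = 15.1
Ratio = 1.774834
ln(ratio) = 0.573707
t = 0.573707 / 0.099 = 5.80 hours

5.80


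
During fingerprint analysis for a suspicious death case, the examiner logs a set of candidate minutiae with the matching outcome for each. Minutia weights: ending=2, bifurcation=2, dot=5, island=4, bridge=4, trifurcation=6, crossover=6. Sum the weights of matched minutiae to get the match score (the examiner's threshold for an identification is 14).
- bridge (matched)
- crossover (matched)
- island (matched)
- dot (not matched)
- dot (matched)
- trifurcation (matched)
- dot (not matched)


Weighted minutiae match score:
  bridge: matched, +4 (running total 4)
  crossover: matched, +6 (running total 10)
  island: matched, +4 (running total 14)
  dot: not matched, +0
  dot: matched, +5 (running total 19)
  trifurcation: matched, +6 (running total 25)
  dot: not matched, +0
Total score = 25
Threshold = 14; verdict = identification

25


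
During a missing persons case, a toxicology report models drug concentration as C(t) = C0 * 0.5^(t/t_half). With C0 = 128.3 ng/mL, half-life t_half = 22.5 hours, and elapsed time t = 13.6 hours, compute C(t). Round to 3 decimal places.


Drug concentration decay:
Number of half-lives = t / t_half = 13.6 / 22.5 = 0.604444
Decay factor = 0.5^0.604444 = 0.65772481
C(t) = 128.3 * 0.65772481 = 84.386 ng/mL

84.386


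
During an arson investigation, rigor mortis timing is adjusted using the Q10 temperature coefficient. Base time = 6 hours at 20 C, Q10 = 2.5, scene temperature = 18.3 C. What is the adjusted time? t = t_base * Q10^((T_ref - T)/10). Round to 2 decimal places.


Rigor mortis time adjustment:
Exponent = (T_ref - T_actual) / 10 = (20 - 18.3) / 10 = 0.17
Q10 factor = 2.5^0.17 = 1.16856
t_adjusted = 6 * 1.16856 = 7.01 hours

7.01


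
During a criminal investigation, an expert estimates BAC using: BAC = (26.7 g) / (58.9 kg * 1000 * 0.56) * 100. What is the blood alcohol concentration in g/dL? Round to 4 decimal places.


Applying the Widmark formula:
BAC = (dose_g / (body_wt * 1000 * r)) * 100
Denominator = 58.9 * 1000 * 0.56 = 32984
BAC = (26.7 / 32984) * 100
BAC = 0.0809 g/dL

0.0809


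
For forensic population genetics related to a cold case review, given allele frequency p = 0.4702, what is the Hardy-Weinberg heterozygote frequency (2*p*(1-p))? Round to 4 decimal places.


Hardy-Weinberg heterozygote frequency:
q = 1 - p = 1 - 0.4702 = 0.5298
2pq = 2 * 0.4702 * 0.5298 = 0.4982

0.4982


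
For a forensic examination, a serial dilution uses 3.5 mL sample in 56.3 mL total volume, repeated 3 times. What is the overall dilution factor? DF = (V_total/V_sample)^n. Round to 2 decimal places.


Dilution factor calculation:
Single dilution = V_total / V_sample = 56.3 / 3.5 ≈ 16.085714
Number of dilutions = 3
Total DF = (56.3 / 3.5)^3 (full precision, rounded at the end) = 4162.18

4162.18


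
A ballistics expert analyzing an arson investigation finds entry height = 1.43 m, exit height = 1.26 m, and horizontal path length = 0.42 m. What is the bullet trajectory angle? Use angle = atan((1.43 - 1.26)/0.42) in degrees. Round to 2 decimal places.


Bullet trajectory angle:
Height difference = 1.43 - 1.26 = 0.17 m
angle = atan(0.17 / 0.42)
angle = atan(0.404762)
angle = 22.04 degrees

22.04


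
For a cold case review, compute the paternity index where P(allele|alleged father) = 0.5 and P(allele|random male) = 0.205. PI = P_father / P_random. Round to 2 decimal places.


Paternity Index calculation:
PI = P(allele|father) / P(allele|random)
PI = 0.5 / 0.205
PI = 2.44

2.44


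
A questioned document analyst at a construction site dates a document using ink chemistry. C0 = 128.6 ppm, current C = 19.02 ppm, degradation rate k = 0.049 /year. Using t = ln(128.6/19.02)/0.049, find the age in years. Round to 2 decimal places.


Document age estimation:
C0/C = 128.6 / 19.02 = 6.761304
ln(C0/C) = 1.911216
t = 1.911216 / 0.049 = 39.00 years

39.00


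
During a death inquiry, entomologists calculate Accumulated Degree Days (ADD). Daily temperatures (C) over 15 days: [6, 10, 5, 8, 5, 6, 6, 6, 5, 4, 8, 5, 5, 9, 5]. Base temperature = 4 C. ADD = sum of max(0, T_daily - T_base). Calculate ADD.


Computing ADD day by day:
Day 1: max(0, 6 - 4) = 2
Day 2: max(0, 10 - 4) = 6
Day 3: max(0, 5 - 4) = 1
Day 4: max(0, 8 - 4) = 4
Day 5: max(0, 5 - 4) = 1
Day 6: max(0, 6 - 4) = 2
Day 7: max(0, 6 - 4) = 2
Day 8: max(0, 6 - 4) = 2
Day 9: max(0, 5 - 4) = 1
Day 10: max(0, 4 - 4) = 0
Day 11: max(0, 8 - 4) = 4
Day 12: max(0, 5 - 4) = 1
Day 13: max(0, 5 - 4) = 1
Day 14: max(0, 9 - 4) = 5
Day 15: max(0, 5 - 4) = 1
Total ADD = 33

33


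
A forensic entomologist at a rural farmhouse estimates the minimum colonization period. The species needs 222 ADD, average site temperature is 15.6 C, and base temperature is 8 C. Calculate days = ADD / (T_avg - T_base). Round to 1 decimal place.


Insect development time:
Effective temperature = avg_temp - T_base = 15.6 - 8 = 7.6 C
Days = ADD / effective_temp = 222 / 7.6 = 29.2 days

29.2


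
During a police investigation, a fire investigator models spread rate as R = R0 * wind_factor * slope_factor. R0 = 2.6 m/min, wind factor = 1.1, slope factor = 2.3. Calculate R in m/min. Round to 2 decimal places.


Fire spread rate calculation:
R = R0 * wind_factor * slope_factor
= 2.6 * 1.1 * 2.3
= 2.86 * 2.3
= 6.58 m/min

6.58


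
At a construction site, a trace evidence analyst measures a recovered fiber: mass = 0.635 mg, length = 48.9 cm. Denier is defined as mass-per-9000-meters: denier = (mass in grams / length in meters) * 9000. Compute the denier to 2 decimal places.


Denier calculation:
Mass in grams = 0.635 mg / 1000 = 0.000635 g
Length in meters = 48.9 cm / 100 = 0.489 m
Linear density = mass / length = 0.000635 / 0.489 = 0.00129857 g/m
Denier = (g/m) * 9000 = 0.00129857 * 9000 = 11.69

11.69


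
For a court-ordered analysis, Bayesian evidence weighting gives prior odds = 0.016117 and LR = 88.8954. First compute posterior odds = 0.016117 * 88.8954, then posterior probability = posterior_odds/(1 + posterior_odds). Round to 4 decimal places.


Bayesian evidence evaluation:
Posterior odds = prior_odds * LR = 0.016117 * 88.8954 = 1.432727
Posterior probability = posterior_odds / (1 + posterior_odds)
= 1.432727 / (1 + 1.432727)
= 1.432727 / 2.432727
= 0.5889

0.5889


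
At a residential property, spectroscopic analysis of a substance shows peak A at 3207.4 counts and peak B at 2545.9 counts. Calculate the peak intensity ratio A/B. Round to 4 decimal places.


Spectral peak ratio:
Peak A = 3207.4 counts
Peak B = 2545.9 counts
Ratio = 3207.4 / 2545.9 = 1.2598

1.2598


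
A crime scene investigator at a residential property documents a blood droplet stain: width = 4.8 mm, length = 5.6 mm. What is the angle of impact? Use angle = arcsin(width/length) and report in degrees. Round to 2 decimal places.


Blood spatter impact angle calculation:
width / length = 4.8 / 5.6 = 0.857143
angle = arcsin(0.857143)
angle = 59.00 degrees

59.00


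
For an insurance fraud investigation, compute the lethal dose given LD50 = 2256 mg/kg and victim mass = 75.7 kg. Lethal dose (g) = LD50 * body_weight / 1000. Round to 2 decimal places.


Lethal dose calculation:
Lethal dose = LD50 * body_weight / 1000
= 2256 * 75.7 / 1000
= 170779.2 / 1000
= 170.78 g

170.78


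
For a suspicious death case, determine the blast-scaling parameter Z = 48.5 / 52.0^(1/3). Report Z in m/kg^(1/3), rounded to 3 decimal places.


Scaled distance calculation:
W^(1/3) = 52.0^(1/3) = 3.732511
Z = R / W^(1/3) = 48.5 / 3.732511
Z = 12.994 m/kg^(1/3)

12.994


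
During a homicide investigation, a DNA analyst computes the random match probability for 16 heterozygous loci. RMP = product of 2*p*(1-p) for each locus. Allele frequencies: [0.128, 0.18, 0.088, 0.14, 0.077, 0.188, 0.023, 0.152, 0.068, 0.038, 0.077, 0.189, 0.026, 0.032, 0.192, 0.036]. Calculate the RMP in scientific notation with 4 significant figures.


Computing RMP for 16 loci:
Locus 1: 2 * 0.128 * 0.872 = 0.223232
Locus 2: 2 * 0.18 * 0.82 = 0.2952
Locus 3: 2 * 0.088 * 0.912 = 0.160512
Locus 4: 2 * 0.14 * 0.86 = 0.2408
Locus 5: 2 * 0.077 * 0.923 = 0.142142
Locus 6: 2 * 0.188 * 0.812 = 0.305312
Locus 7: 2 * 0.023 * 0.977 = 0.044942
Locus 8: 2 * 0.152 * 0.848 = 0.257792
Locus 9: 2 * 0.068 * 0.932 = 0.126752
Locus 10: 2 * 0.038 * 0.962 = 0.073112
Locus 11: 2 * 0.077 * 0.923 = 0.142142
Locus 12: 2 * 0.189 * 0.811 = 0.306558
Locus 13: 2 * 0.026 * 0.974 = 0.050648
Locus 14: 2 * 0.032 * 0.968 = 0.061952
Locus 15: 2 * 0.192 * 0.808 = 0.310272
Locus 16: 2 * 0.036 * 0.964 = 0.069408
RMP = 3.494e-14

3.494e-14


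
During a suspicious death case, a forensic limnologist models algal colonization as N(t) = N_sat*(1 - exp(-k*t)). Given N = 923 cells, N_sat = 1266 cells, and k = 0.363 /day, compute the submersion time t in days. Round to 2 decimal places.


PMSI from diatom colonization curve:
N / N_sat = 923 / 1266 = 0.729068
1 - N/N_sat = 0.270932
ln(1 - N/N_sat) = -1.305887
t = -ln(1 - N/N_sat) / k = -(-1.305887) / 0.363 = 3.60 days

3.60


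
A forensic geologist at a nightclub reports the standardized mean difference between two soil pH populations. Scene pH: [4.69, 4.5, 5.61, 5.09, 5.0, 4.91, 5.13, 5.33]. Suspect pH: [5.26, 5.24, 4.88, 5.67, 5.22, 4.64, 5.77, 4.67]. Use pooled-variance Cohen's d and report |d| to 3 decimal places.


Pooled-variance Cohen's d for soil pH comparison:
Scene mean = 40.26 / 8 = 5.0325
Suspect mean = 41.35 / 8 = 5.16875
Scene sample variance s_s^2 = 0.121679
Suspect sample variance s_c^2 = 0.177212
Pooled variance = ((n_s-1)*s_s^2 + (n_c-1)*s_c^2) / (n_s + n_c - 2) = 0.149446
Pooled SD = sqrt(0.149446) = 0.386582
Mean difference = -0.13625
|d| = |-0.13625| / 0.386582 = 0.352

0.352


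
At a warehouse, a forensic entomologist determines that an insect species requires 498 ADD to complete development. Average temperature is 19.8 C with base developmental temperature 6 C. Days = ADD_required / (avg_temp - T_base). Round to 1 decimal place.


Insect development time:
Effective temperature = avg_temp - T_base = 19.8 - 6 = 13.8 C
Days = ADD / effective_temp = 498 / 13.8 = 36.1 days

36.1


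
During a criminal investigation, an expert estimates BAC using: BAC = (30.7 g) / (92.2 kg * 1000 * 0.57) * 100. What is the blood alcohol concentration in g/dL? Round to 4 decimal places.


Applying the Widmark formula:
BAC = (dose_g / (body_wt * 1000 * r)) * 100
Denominator = 92.2 * 1000 * 0.57 = 52554
BAC = (30.7 / 52554) * 100
BAC = 0.0584 g/dL

0.0584


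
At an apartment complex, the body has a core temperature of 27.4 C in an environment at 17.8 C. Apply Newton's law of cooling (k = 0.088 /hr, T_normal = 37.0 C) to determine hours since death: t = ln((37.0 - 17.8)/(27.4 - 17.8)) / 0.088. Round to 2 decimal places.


Using Newton's law of cooling:
t = ln((T_normal - T_ambient) / (T_body - T_ambient)) / k
T_normal - T_ambient = 19.2
T_body - T_ambient = 9.6
Ratio = 2
ln(ratio) = 0.693147
t = 0.693147 / 0.088 = 7.88 hours

7.88


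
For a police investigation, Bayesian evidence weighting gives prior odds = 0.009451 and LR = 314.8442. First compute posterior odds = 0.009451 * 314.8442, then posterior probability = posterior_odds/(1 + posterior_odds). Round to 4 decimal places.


Bayesian evidence evaluation:
Posterior odds = prior_odds * LR = 0.009451 * 314.8442 = 2.975593
Posterior probability = posterior_odds / (1 + posterior_odds)
= 2.975593 / (1 + 2.975593)
= 2.975593 / 3.975593
= 0.7485

0.7485


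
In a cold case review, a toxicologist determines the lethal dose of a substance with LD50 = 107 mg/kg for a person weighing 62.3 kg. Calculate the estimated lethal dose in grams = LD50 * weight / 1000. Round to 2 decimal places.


Lethal dose calculation:
Lethal dose = LD50 * body_weight / 1000
= 107 * 62.3 / 1000
= 6666.1 / 1000
= 6.67 g

6.67


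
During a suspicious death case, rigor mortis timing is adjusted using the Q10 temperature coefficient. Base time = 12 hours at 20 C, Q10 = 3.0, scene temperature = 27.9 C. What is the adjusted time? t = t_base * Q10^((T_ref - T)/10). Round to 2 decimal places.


Rigor mortis time adjustment:
Exponent = (T_ref - T_actual) / 10 = (20 - 27.9) / 10 = -0.79
Q10 factor = 3.0^-0.79 = 0.41983
t_adjusted = 12 * 0.41983 = 5.04 hours

5.04


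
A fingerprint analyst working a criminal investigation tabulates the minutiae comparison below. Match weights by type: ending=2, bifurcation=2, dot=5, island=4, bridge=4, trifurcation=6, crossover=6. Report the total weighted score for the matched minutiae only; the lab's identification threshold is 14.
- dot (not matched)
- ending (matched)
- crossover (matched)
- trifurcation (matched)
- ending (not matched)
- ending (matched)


Weighted minutiae match score:
  dot: not matched, +0
  ending: matched, +2 (running total 2)
  crossover: matched, +6 (running total 8)
  trifurcation: matched, +6 (running total 14)
  ending: not matched, +0
  ending: matched, +2 (running total 16)
Total score = 16
Threshold = 14; verdict = identification

16


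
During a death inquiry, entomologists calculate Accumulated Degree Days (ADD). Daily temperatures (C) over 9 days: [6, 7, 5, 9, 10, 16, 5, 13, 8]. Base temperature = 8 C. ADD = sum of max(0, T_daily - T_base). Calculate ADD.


Computing ADD day by day:
Day 1: max(0, 6 - 8) = 0
Day 2: max(0, 7 - 8) = 0
Day 3: max(0, 5 - 8) = 0
Day 4: max(0, 9 - 8) = 1
Day 5: max(0, 10 - 8) = 2
Day 6: max(0, 16 - 8) = 8
Day 7: max(0, 5 - 8) = 0
Day 8: max(0, 13 - 8) = 5
Day 9: max(0, 8 - 8) = 0
Total ADD = 16

16


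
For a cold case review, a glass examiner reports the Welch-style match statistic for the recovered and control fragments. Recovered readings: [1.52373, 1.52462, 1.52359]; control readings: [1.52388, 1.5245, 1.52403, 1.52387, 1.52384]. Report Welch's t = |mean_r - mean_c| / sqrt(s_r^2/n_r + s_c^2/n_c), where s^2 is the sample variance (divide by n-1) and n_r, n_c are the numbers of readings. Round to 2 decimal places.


Welch's t-criterion for glass RI comparison:
Recovered mean = sum / n_r = 4.57194 / 3 = 1.52398
Control mean = sum / n_c = 7.62012 / 5 = 1.524024
Recovered sample variance s_r^2 = 3.121e-07
Control sample variance s_c^2 = 7.623e-08
Welch SE (unpooled) = sqrt(s_r^2/n_r + s_c^2/n_c) = sqrt(1.04033e-07 + 1.5246e-08) = sqrt(1.19279e-07) = 0.000345368
|mean_r - mean_c| = 4.4e-05
t = 4.4e-05 / 0.000345368 = 0.13

0.13


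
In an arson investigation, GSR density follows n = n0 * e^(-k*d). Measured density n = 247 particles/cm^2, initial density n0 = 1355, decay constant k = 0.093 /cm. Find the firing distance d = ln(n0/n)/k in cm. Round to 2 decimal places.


GSR distance calculation:
n0/n = 1355 / 247 = 5.48583
ln(n0/n) = 1.702168
d = 1.702168 / 0.093 = 18.30 cm

18.30


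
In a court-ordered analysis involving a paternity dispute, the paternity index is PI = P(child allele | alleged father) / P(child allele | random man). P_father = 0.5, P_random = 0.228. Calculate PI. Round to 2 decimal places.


Paternity Index calculation:
PI = P(allele|father) / P(allele|random)
PI = 0.5 / 0.228
PI = 2.19

2.19


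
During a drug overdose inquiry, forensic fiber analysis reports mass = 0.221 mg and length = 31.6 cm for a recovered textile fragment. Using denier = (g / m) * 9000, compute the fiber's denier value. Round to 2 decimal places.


Denier calculation:
Mass in grams = 0.221 mg / 1000 = 0.000221 g
Length in meters = 31.6 cm / 100 = 0.316 m
Linear density = mass / length = 0.000221 / 0.316 = 0.00069937 g/m
Denier = (g/m) * 9000 = 0.00069937 * 9000 = 6.29

6.29


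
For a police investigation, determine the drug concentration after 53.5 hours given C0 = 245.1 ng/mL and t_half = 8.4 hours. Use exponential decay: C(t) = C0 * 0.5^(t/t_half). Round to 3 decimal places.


Drug concentration decay:
Number of half-lives = t / t_half = 53.5 / 8.4 = 6.369048
Decay factor = 0.5^6.369048 = 0.01209833
C(t) = 245.1 * 0.01209833 = 2.965 ng/mL

2.965


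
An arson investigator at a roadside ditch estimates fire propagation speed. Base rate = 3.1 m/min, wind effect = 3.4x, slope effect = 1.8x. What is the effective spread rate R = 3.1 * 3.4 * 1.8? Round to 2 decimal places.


Fire spread rate calculation:
R = R0 * wind_factor * slope_factor
= 3.1 * 3.4 * 1.8
= 10.54 * 1.8
= 18.97 m/min

18.97


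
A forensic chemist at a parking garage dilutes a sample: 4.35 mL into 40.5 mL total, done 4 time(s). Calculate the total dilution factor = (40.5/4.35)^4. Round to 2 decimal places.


Dilution factor calculation:
Single dilution = V_total / V_sample = 40.5 / 4.35 ≈ 9.310345
Number of dilutions = 4
Total DF = (40.5 / 4.35)^4 (full precision, rounded at the end) = 7513.86

7513.86


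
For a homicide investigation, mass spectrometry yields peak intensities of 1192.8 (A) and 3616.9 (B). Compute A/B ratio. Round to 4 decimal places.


Spectral peak ratio:
Peak A = 1192.8 counts
Peak B = 3616.9 counts
Ratio = 1192.8 / 3616.9 = 0.3298

0.3298


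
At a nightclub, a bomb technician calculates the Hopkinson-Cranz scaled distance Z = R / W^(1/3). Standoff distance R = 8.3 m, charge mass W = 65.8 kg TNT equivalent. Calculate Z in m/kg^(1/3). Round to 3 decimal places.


Scaled distance calculation:
W^(1/3) = 65.8^(1/3) = 4.037154
Z = R / W^(1/3) = 8.3 / 4.037154
Z = 2.056 m/kg^(1/3)

2.056


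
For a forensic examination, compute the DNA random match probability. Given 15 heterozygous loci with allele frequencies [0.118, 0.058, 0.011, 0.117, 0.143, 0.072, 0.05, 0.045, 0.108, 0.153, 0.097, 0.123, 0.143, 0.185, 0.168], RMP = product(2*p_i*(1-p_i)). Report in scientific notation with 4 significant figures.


Computing RMP for 15 loci:
Locus 1: 2 * 0.118 * 0.882 = 0.208152
Locus 2: 2 * 0.058 * 0.942 = 0.109272
Locus 3: 2 * 0.011 * 0.989 = 0.021758
Locus 4: 2 * 0.117 * 0.883 = 0.206622
Locus 5: 2 * 0.143 * 0.857 = 0.245102
Locus 6: 2 * 0.072 * 0.928 = 0.133632
Locus 7: 2 * 0.05 * 0.95 = 0.095
Locus 8: 2 * 0.045 * 0.955 = 0.08595
Locus 9: 2 * 0.108 * 0.892 = 0.192672
Locus 10: 2 * 0.153 * 0.847 = 0.259182
Locus 11: 2 * 0.097 * 0.903 = 0.175182
Locus 12: 2 * 0.123 * 0.877 = 0.215742
Locus 13: 2 * 0.143 * 0.857 = 0.245102
Locus 14: 2 * 0.185 * 0.815 = 0.30155
Locus 15: 2 * 0.168 * 0.832 = 0.279552
RMP = 1.066e-12

1.066e-12


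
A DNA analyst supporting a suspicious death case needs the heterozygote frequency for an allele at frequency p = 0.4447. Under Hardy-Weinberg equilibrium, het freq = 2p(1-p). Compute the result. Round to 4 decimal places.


Hardy-Weinberg heterozygote frequency:
q = 1 - p = 1 - 0.4447 = 0.5553
2pq = 2 * 0.4447 * 0.5553 = 0.4939

0.4939


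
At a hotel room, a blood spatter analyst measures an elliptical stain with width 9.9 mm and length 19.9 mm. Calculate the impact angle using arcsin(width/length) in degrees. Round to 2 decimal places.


Blood spatter impact angle calculation:
width / length = 9.9 / 19.9 = 0.497487
angle = arcsin(0.497487)
angle = 29.83 degrees

29.83


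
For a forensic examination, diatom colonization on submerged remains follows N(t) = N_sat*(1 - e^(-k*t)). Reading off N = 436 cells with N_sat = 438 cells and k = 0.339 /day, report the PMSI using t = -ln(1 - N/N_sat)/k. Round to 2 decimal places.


PMSI from diatom colonization curve:
N / N_sat = 436 / 438 = 0.995434
1 - N/N_sat = 0.004566
ln(1 - N/N_sat) = -5.389118
t = -ln(1 - N/N_sat) / k = -(-5.389118) / 0.339 = 15.90 days

15.90


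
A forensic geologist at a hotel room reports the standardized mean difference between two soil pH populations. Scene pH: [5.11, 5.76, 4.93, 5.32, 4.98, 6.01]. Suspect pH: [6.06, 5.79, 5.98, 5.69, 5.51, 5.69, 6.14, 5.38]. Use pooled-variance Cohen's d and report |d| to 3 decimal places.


Pooled-variance Cohen's d for soil pH comparison:
Scene mean = 32.11 / 6 = 5.351667
Suspect mean = 46.24 / 8 = 5.78
Scene sample variance s_s^2 = 0.195097
Suspect sample variance s_c^2 = 0.071029
Pooled variance = ((n_s-1)*s_s^2 + (n_c-1)*s_c^2) / (n_s + n_c - 2) = 0.122724
Pooled SD = sqrt(0.122724) = 0.35032
Mean difference = -0.428333
|d| = |-0.428333| / 0.35032 = 1.223

1.223


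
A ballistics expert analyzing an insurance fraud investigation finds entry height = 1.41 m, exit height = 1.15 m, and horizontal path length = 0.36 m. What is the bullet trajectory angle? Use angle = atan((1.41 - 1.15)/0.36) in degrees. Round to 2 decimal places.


Bullet trajectory angle:
Height difference = 1.41 - 1.15 = 0.26 m
angle = atan(0.26 / 0.36)
angle = atan(0.722222)
angle = 35.84 degrees

35.84


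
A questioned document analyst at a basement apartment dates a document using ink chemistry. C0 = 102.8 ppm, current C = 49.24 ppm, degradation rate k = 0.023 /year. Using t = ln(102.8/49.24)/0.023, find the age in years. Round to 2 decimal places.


Document age estimation:
C0/C = 102.8 / 49.24 = 2.087734
ln(C0/C) = 0.736079
t = 0.736079 / 0.023 = 32.00 years

32.00


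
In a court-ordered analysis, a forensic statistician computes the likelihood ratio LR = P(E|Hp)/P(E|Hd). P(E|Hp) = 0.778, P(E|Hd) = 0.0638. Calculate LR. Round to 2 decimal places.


Likelihood ratio calculation:
LR = P(E|Hp) / P(E|Hd)
LR = 0.778 / 0.0638
LR = 12.19

12.19


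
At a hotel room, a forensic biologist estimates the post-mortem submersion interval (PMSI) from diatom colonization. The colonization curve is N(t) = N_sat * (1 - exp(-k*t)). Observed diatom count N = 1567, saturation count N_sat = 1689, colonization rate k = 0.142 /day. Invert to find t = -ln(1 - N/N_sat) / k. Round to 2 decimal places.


PMSI from diatom colonization curve:
N / N_sat = 1567 / 1689 = 0.927768
1 - N/N_sat = 0.072232
ln(1 - N/N_sat) = -2.627872
t = -ln(1 - N/N_sat) / k = -(-2.627872) / 0.142 = 18.51 days

18.51


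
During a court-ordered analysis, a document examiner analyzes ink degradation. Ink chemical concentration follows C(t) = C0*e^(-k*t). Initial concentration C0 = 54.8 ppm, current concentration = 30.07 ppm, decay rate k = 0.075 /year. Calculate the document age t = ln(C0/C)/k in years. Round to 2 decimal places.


Document age estimation:
C0/C = 54.8 / 30.07 = 1.822414
ln(C0/C) = 0.600162
t = 0.600162 / 0.075 = 8.00 years

8.00


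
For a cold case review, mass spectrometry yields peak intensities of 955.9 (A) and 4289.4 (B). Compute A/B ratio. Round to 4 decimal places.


Spectral peak ratio:
Peak A = 955.9 counts
Peak B = 4289.4 counts
Ratio = 955.9 / 4289.4 = 0.2229

0.2229


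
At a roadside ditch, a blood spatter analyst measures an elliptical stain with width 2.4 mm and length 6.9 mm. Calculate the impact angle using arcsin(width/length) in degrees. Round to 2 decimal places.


Blood spatter impact angle calculation:
width / length = 2.4 / 6.9 = 0.347826
angle = arcsin(0.347826)
angle = 20.35 degrees

20.35


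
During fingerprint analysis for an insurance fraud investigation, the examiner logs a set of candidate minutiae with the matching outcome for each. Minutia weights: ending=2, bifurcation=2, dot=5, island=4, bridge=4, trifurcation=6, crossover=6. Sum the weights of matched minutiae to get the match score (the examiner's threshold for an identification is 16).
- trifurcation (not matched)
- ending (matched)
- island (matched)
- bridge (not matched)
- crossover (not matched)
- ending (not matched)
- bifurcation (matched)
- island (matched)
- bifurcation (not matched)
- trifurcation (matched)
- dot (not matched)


Weighted minutiae match score:
  trifurcation: not matched, +0
  ending: matched, +2 (running total 2)
  island: matched, +4 (running total 6)
  bridge: not matched, +0
  crossover: not matched, +0
  ending: not matched, +0
  bifurcation: matched, +2 (running total 8)
  island: matched, +4 (running total 12)
  bifurcation: not matched, +0
  trifurcation: matched, +6 (running total 18)
  dot: not matched, +0
Total score = 18
Threshold = 16; verdict = identification

18


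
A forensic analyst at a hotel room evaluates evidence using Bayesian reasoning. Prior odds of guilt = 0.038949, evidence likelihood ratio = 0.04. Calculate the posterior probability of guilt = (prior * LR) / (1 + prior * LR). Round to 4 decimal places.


Bayesian evidence evaluation:
Posterior odds = prior_odds * LR = 0.038949 * 0.04 = 0.00155796
Posterior probability = posterior_odds / (1 + posterior_odds)
= 0.00155796 / (1 + 0.00155796)
= 0.00155796 / 1.00155796
= 0.0016

0.0016


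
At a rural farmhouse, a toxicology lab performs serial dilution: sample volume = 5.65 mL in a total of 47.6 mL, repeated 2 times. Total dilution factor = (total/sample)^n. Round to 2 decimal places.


Dilution factor calculation:
Single dilution = V_total / V_sample = 47.6 / 5.65 ≈ 8.424779
Number of dilutions = 2
Total DF = (47.6 / 5.65)^2 (full precision, rounded at the end) = 70.98

70.98


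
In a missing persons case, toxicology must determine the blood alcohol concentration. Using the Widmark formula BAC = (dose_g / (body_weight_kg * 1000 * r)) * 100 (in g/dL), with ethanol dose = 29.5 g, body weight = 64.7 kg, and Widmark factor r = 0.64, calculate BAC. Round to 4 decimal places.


Applying the Widmark formula:
BAC = (dose_g / (body_wt * 1000 * r)) * 100
Denominator = 64.7 * 1000 * 0.64 = 41408
BAC = (29.5 / 41408) * 100
BAC = 0.0712 g/dL

0.0712


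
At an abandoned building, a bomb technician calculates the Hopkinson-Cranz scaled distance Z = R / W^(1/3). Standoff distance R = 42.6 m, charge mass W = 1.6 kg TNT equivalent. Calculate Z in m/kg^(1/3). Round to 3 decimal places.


Scaled distance calculation:
W^(1/3) = 1.6^(1/3) = 1.169607
Z = R / W^(1/3) = 42.6 / 1.169607
Z = 36.422 m/kg^(1/3)

36.422


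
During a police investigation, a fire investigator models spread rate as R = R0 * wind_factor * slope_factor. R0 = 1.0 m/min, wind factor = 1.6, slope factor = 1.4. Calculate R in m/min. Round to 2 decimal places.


Fire spread rate calculation:
R = R0 * wind_factor * slope_factor
= 1.0 * 1.6 * 1.4
= 1.6 * 1.4
= 2.24 m/min

2.24


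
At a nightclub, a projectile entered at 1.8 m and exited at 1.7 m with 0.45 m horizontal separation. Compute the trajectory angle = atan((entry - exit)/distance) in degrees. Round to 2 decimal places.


Bullet trajectory angle:
Height difference = 1.8 - 1.7 = 0.1 m
angle = atan(0.1 / 0.45)
angle = atan(0.222222)
angle = 12.53 degrees

12.53


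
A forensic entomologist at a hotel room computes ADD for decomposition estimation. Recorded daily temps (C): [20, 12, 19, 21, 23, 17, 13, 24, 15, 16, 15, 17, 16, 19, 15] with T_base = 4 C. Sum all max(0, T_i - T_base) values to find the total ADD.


Computing ADD day by day:
Day 1: max(0, 20 - 4) = 16
Day 2: max(0, 12 - 4) = 8
Day 3: max(0, 19 - 4) = 15
Day 4: max(0, 21 - 4) = 17
Day 5: max(0, 23 - 4) = 19
Day 6: max(0, 17 - 4) = 13
Day 7: max(0, 13 - 4) = 9
Day 8: max(0, 24 - 4) = 20
Day 9: max(0, 15 - 4) = 11
Day 10: max(0, 16 - 4) = 12
Day 11: max(0, 15 - 4) = 11
Day 12: max(0, 17 - 4) = 13
Day 13: max(0, 16 - 4) = 12
Day 14: max(0, 19 - 4) = 15
Day 15: max(0, 15 - 4) = 11
Total ADD = 202

202
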